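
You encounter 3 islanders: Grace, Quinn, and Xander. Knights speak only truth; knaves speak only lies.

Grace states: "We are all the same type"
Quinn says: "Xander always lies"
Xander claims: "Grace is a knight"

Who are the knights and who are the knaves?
Grace is a knave.
Quinn is a knight.
Xander is a knave.

Verification:
- Grace (knave) says "We are all the same type" - this is FALSE (a lie) because Quinn is a knight and Grace and Xander are knaves.
- Quinn (knight) says "Xander always lies" - this is TRUE because Xander is a knave.
- Xander (knave) says "Grace is a knight" - this is FALSE (a lie) because Grace is a knave.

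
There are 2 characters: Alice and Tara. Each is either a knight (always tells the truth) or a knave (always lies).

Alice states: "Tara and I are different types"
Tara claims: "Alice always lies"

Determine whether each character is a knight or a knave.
Alice is a knight.
Tara is a knave.

Verification:
- Alice (knight) says "Tara and I are different types" - this is TRUE because Alice is a knight and Tara is a knave.
- Tara (knave) says "Alice always lies" - this is FALSE (a lie) because Alice is a knight.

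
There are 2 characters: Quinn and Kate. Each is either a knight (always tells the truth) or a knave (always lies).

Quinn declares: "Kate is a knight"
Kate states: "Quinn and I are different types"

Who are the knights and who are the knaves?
Quinn is a knave.
Kate is a knave.

Verification:
- Quinn (knave) says "Kate is a knight" - this is FALSE (a lie) because Kate is a knave.
- Kate (knave) says "Quinn and I are different types" - this is FALSE (a lie) because Kate is a knave and Quinn is a knave.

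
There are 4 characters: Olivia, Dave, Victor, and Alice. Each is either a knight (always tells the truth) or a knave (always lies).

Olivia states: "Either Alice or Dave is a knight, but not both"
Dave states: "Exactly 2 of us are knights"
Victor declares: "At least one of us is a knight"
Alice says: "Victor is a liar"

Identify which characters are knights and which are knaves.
Olivia is a knave.
Dave is a knave.
Victor is a knight.
Alice is a knave.

Verification:
- Olivia (knave) says "Either Alice or Dave is a knight, but not both" - this is FALSE (a lie) because Alice is a knave and Dave is a knave.
- Dave (knave) says "Exactly 2 of us are knights" - this is FALSE (a lie) because there are 1 knights.
- Victor (knight) says "At least one of us is a knight" - this is TRUE because Victor is a knight.
- Alice (knave) says "Victor is a liar" - this is FALSE (a lie) because Victor is a knight.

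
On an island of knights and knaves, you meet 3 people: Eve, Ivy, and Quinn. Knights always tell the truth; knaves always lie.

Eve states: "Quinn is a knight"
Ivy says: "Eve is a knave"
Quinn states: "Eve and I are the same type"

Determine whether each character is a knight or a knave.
Eve is a knight.
Ivy is a knave.
Quinn is a knight.

Verification:
- Eve (knight) says "Quinn is a knight" - this is TRUE because Quinn is a knight.
- Ivy (knave) says "Eve is a knave" - this is FALSE (a lie) because Eve is a knight.
- Quinn (knight) says "Eve and I are the same type" - this is TRUE because Quinn is a knight and Eve is a knight.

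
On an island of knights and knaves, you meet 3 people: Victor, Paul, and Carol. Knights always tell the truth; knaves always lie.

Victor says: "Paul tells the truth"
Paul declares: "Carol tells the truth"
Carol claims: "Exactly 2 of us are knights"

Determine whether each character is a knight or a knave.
Victor is a knave.
Paul is a knave.
Carol is a knave.

Verification:
- Victor (knave) says "Paul tells the truth" - this is FALSE (a lie) because Paul is a knave.
- Paul (knave) says "Carol tells the truth" - this is FALSE (a lie) because Carol is a knave.
- Carol (knave) says "Exactly 2 of us are knights" - this is FALSE (a lie) because there are 0 knights.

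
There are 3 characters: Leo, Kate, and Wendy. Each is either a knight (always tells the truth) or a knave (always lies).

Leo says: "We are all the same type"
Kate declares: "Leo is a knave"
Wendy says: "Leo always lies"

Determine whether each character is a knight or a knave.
Leo is a knave.
Kate is a knight.
Wendy is a knight.

Verification:
- Leo (knave) says "We are all the same type" - this is FALSE (a lie) because Kate and Wendy are knights and Leo is a knave.
- Kate (knight) says "Leo is a knave" - this is TRUE because Leo is a knave.
- Wendy (knight) says "Leo always lies" - this is TRUE because Leo is a knave.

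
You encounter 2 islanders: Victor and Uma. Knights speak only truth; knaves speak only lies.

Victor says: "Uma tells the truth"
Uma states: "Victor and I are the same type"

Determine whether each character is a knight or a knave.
Victor is a knight.
Uma is a knight.

Verification:
- Victor (knight) says "Uma tells the truth" - this is TRUE because Uma is a knight.
- Uma (knight) says "Victor and I are the same type" - this is TRUE because Uma is a knight and Victor is a knight.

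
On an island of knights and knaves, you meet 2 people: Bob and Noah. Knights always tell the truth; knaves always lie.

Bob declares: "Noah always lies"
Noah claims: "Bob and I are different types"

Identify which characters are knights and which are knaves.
Bob is a knave.
Noah is a knight.

Verification:
- Bob (knave) says "Noah always lies" - this is FALSE (a lie) because Noah is a knight.
- Noah (knight) says "Bob and I are different types" - this is TRUE because Noah is a knight and Bob is a knave.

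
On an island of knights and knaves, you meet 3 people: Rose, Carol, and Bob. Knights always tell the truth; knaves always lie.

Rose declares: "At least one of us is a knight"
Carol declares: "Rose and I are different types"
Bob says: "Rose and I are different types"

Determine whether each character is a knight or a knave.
Rose is a knave.
Carol is a knave.
Bob is a knave.

Verification:
- Rose (knave) says "At least one of us is a knight" - this is FALSE (a lie) because no one is a knight.
- Carol (knave) says "Rose and I are different types" - this is FALSE (a lie) because Carol is a knave and Rose is a knave.
- Bob (knave) says "Rose and I are different types" - this is FALSE (a lie) because Bob is a knave and Rose is a knave.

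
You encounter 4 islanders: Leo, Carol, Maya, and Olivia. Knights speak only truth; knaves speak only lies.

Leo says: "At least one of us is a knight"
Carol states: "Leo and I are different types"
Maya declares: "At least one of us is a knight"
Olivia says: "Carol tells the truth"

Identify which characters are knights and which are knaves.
Leo is a knave.
Carol is a knave.
Maya is a knave.
Olivia is a knave.

Verification:
- Leo (knave) says "At least one of us is a knight" - this is FALSE (a lie) because no one is a knight.
- Carol (knave) says "Leo and I are different types" - this is FALSE (a lie) because Carol is a knave and Leo is a knave.
- Maya (knave) says "At least one of us is a knight" - this is FALSE (a lie) because no one is a knight.
- Olivia (knave) says "Carol tells the truth" - this is FALSE (a lie) because Carol is a knave.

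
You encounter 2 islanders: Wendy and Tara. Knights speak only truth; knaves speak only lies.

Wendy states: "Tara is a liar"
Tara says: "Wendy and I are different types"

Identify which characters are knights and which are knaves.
Wendy is a knave.
Tara is a knight.

Verification:
- Wendy (knave) says "Tara is a liar" - this is FALSE (a lie) because Tara is a knight.
- Tara (knight) says "Wendy and I are different types" - this is TRUE because Tara is a knight and Wendy is a knave.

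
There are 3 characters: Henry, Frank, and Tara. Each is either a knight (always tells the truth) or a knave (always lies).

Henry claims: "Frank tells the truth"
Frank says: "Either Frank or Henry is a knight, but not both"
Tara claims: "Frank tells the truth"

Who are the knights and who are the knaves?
Henry is a knave.
Frank is a knave.
Tara is a knave.

Verification:
- Henry (knave) says "Frank tells the truth" - this is FALSE (a lie) because Frank is a knave.
- Frank (knave) says "Either Frank or Henry is a knight, but not both" - this is FALSE (a lie) because Frank is a knave and Henry is a knave.
- Tara (knave) says "Frank tells the truth" - this is FALSE (a lie) because Frank is a knave.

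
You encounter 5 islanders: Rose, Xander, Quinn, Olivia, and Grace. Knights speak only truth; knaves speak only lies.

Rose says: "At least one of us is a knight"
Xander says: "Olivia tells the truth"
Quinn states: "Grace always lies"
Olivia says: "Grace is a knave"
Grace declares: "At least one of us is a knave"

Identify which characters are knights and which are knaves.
Rose is a knight.
Xander is a knave.
Quinn is a knave.
Olivia is a knave.
Grace is a knight.

Verification:
- Rose (knight) says "At least one of us is a knight" - this is TRUE because Rose and Grace are knights.
- Xander (knave) says "Olivia tells the truth" - this is FALSE (a lie) because Olivia is a knave.
- Quinn (knave) says "Grace always lies" - this is FALSE (a lie) because Grace is a knight.
- Olivia (knave) says "Grace is a knave" - this is FALSE (a lie) because Grace is a knight.
- Grace (knight) says "At least one of us is a knave" - this is TRUE because Xander, Quinn, and Olivia are knaves.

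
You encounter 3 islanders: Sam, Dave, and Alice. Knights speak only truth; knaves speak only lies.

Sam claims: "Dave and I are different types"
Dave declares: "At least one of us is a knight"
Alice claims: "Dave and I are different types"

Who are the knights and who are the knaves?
Sam is a knave.
Dave is a knave.
Alice is a knave.

Verification:
- Sam (knave) says "Dave and I are different types" - this is FALSE (a lie) because Sam is a knave and Dave is a knave.
- Dave (knave) says "At least one of us is a knight" - this is FALSE (a lie) because no one is a knight.
- Alice (knave) says "Dave and I are different types" - this is FALSE (a lie) because Alice is a knave and Dave is a knave.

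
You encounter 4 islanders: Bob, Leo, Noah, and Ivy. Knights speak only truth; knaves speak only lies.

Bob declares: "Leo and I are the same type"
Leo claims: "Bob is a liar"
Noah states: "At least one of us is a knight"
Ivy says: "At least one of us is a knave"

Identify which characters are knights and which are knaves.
Bob is a knave.
Leo is a knight.
Noah is a knight.
Ivy is a knight.

Verification:
- Bob (knave) says "Leo and I are the same type" - this is FALSE (a lie) because Bob is a knave and Leo is a knight.
- Leo (knight) says "Bob is a liar" - this is TRUE because Bob is a knave.
- Noah (knight) says "At least one of us is a knight" - this is TRUE because Leo, Noah, and Ivy are knights.
- Ivy (knight) says "At least one of us is a knave" - this is TRUE because Bob is a knave.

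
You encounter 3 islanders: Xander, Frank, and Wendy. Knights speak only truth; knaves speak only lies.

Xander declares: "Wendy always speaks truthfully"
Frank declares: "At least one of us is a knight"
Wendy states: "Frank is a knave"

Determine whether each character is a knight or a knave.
Xander is a knave.
Frank is a knight.
Wendy is a knave.

Verification:
- Xander (knave) says "Wendy always speaks truthfully" - this is FALSE (a lie) because Wendy is a knave.
- Frank (knight) says "At least one of us is a knight" - this is TRUE because Frank is a knight.
- Wendy (knave) says "Frank is a knave" - this is FALSE (a lie) because Frank is a knight.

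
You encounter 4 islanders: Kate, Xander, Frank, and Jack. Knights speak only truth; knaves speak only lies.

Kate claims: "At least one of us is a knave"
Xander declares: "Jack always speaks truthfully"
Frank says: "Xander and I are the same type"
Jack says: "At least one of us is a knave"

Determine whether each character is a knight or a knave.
Kate is a knight.
Xander is a knight.
Frank is a knave.
Jack is a knight.

Verification:
- Kate (knight) says "At least one of us is a knave" - this is TRUE because Frank is a knave.
- Xander (knight) says "Jack always speaks truthfully" - this is TRUE because Jack is a knight.
- Frank (knave) says "Xander and I are the same type" - this is FALSE (a lie) because Frank is a knave and Xander is a knight.
- Jack (knight) says "At least one of us is a knave" - this is TRUE because Frank is a knave.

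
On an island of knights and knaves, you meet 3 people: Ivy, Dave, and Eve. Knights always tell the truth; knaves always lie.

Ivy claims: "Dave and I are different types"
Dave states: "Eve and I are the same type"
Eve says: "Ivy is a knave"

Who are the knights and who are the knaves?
Ivy is a knave.
Dave is a knave.
Eve is a knight.

Verification:
- Ivy (knave) says "Dave and I are different types" - this is FALSE (a lie) because Ivy is a knave and Dave is a knave.
- Dave (knave) says "Eve and I are the same type" - this is FALSE (a lie) because Dave is a knave and Eve is a knight.
- Eve (knight) says "Ivy is a knave" - this is TRUE because Ivy is a knave.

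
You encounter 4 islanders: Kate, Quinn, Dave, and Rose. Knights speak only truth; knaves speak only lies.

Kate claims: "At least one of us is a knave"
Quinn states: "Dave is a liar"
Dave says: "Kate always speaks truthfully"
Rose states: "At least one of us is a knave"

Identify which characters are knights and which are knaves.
Kate is a knight.
Quinn is a knave.
Dave is a knight.
Rose is a knight.

Verification:
- Kate (knight) says "At least one of us is a knave" - this is TRUE because Quinn is a knave.
- Quinn (knave) says "Dave is a liar" - this is FALSE (a lie) because Dave is a knight.
- Dave (knight) says "Kate always speaks truthfully" - this is TRUE because Kate is a knight.
- Rose (knight) says "At least one of us is a knave" - this is TRUE because Quinn is a knave.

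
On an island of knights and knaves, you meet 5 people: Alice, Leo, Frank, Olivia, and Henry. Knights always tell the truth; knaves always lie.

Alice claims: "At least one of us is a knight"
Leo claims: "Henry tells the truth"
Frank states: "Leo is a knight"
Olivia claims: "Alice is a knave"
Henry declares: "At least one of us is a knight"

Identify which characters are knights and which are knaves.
Alice is a knight.
Leo is a knight.
Frank is a knight.
Olivia is a knave.
Henry is a knight.

Verification:
- Alice (knight) says "At least one of us is a knight" - this is TRUE because Alice, Leo, Frank, and Henry are knights.
- Leo (knight) says "Henry tells the truth" - this is TRUE because Henry is a knight.
- Frank (knight) says "Leo is a knight" - this is TRUE because Leo is a knight.
- Olivia (knave) says "Alice is a knave" - this is FALSE (a lie) because Alice is a knight.
- Henry (knight) says "At least one of us is a knight" - this is TRUE because Alice, Leo, Frank, and Henry are knights.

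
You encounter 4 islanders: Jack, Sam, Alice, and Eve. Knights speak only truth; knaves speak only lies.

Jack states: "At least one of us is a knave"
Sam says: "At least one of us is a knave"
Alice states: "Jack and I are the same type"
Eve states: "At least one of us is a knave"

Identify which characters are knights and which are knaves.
Jack is a knight.
Sam is a knight.
Alice is a knave.
Eve is a knight.

Verification:
- Jack (knight) says "At least one of us is a knave" - this is TRUE because Alice is a knave.
- Sam (knight) says "At least one of us is a knave" - this is TRUE because Alice is a knave.
- Alice (knave) says "Jack and I are the same type" - this is FALSE (a lie) because Alice is a knave and Jack is a knight.
- Eve (knight) says "At least one of us is a knave" - this is TRUE because Alice is a knave.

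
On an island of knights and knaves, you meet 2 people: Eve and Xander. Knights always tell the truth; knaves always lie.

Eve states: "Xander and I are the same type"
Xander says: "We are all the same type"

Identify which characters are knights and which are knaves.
Eve is a knight.
Xander is a knight.

Verification:
- Eve (knight) says "Xander and I are the same type" - this is TRUE because Eve is a knight and Xander is a knight.
- Xander (knight) says "We are all the same type" - this is TRUE because Eve and Xander are knights.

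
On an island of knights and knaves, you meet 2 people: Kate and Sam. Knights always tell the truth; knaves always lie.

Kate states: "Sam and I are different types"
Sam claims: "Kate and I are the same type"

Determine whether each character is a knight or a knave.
Kate is a knight.
Sam is a knave.

Verification:
- Kate (knight) says "Sam and I are different types" - this is TRUE because Kate is a knight and Sam is a knave.
- Sam (knave) says "Kate and I are the same type" - this is FALSE (a lie) because Sam is a knave and Kate is a knight.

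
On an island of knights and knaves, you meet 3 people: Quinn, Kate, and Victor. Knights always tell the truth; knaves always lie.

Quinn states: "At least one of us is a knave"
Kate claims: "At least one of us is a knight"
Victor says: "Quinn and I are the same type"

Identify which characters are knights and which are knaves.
Quinn is a knight.
Kate is a knight.
Victor is a knave.

Verification:
- Quinn (knight) says "At least one of us is a knave" - this is TRUE because Victor is a knave.
- Kate (knight) says "At least one of us is a knight" - this is TRUE because Quinn and Kate are knights.
- Victor (knave) says "Quinn and I are the same type" - this is FALSE (a lie) because Victor is a knave and Quinn is a knight.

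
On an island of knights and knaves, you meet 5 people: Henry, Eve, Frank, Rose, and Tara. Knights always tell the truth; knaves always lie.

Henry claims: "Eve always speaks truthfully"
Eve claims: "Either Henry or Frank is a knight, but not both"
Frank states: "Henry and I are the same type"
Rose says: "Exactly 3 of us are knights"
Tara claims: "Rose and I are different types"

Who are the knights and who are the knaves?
Henry is a knight.
Eve is a knight.
Frank is a knave.
Rose is a knave.
Tara is a knave.

Verification:
- Henry (knight) says "Eve always speaks truthfully" - this is TRUE because Eve is a knight.
- Eve (knight) says "Either Henry or Frank is a knight, but not both" - this is TRUE because Henry is a knight and Frank is a knave.
- Frank (knave) says "Henry and I are the same type" - this is FALSE (a lie) because Frank is a knave and Henry is a knight.
- Rose (knave) says "Exactly 3 of us are knights" - this is FALSE (a lie) because there are 2 knights.
- Tara (knave) says "Rose and I are different types" - this is FALSE (a lie) because Tara is a knave and Rose is a knave.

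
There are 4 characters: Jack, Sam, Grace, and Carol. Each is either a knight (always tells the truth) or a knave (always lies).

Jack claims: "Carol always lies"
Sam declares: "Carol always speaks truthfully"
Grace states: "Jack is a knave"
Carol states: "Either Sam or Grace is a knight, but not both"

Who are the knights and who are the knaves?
Jack is a knight.
Sam is a knave.
Grace is a knave.
Carol is a knave.

Verification:
- Jack (knight) says "Carol always lies" - this is TRUE because Carol is a knave.
- Sam (knave) says "Carol always speaks truthfully" - this is FALSE (a lie) because Carol is a knave.
- Grace (knave) says "Jack is a knave" - this is FALSE (a lie) because Jack is a knight.
- Carol (knave) says "Either Sam or Grace is a knight, but not both" - this is FALSE (a lie) because Sam is a knave and Grace is a knave.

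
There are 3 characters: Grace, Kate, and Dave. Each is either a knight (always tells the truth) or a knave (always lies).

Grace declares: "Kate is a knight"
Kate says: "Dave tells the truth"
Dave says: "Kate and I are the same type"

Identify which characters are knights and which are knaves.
Grace is a knight.
Kate is a knight.
Dave is a knight.

Verification:
- Grace (knight) says "Kate is a knight" - this is TRUE because Kate is a knight.
- Kate (knight) says "Dave tells the truth" - this is TRUE because Dave is a knight.
- Dave (knight) says "Kate and I are the same type" - this is TRUE because Dave is a knight and Kate is a knight.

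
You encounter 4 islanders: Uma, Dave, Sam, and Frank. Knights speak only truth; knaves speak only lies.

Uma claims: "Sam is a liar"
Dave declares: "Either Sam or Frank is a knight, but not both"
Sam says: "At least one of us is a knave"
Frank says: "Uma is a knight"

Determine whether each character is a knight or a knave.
Uma is a knave.
Dave is a knight.
Sam is a knight.
Frank is a knave.

Verification:
- Uma (knave) says "Sam is a liar" - this is FALSE (a lie) because Sam is a knight.
- Dave (knight) says "Either Sam or Frank is a knight, but not both" - this is TRUE because Sam is a knight and Frank is a knave.
- Sam (knight) says "At least one of us is a knave" - this is TRUE because Uma and Frank are knaves.
- Frank (knave) says "Uma is a knight" - this is FALSE (a lie) because Uma is a knave.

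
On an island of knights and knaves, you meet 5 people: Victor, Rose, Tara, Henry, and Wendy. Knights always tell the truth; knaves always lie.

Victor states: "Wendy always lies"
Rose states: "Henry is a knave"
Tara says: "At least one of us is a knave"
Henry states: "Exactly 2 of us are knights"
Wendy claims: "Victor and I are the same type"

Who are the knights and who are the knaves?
Victor is a knight.
Rose is a knight.
Tara is a knight.
Henry is a knave.
Wendy is a knave.

Verification:
- Victor (knight) says "Wendy always lies" - this is TRUE because Wendy is a knave.
- Rose (knight) says "Henry is a knave" - this is TRUE because Henry is a knave.
- Tara (knight) says "At least one of us is a knave" - this is TRUE because Henry and Wendy are knaves.
- Henry (knave) says "Exactly 2 of us are knights" - this is FALSE (a lie) because there are 3 knights.
- Wendy (knave) says "Victor and I are the same type" - this is FALSE (a lie) because Wendy is a knave and Victor is a knight.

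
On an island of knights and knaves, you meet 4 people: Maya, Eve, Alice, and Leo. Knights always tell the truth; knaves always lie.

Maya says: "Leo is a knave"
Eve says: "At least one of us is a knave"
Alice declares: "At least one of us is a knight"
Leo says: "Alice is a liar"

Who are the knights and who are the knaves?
Maya is a knight.
Eve is a knight.
Alice is a knight.
Leo is a knave.

Verification:
- Maya (knight) says "Leo is a knave" - this is TRUE because Leo is a knave.
- Eve (knight) says "At least one of us is a knave" - this is TRUE because Leo is a knave.
- Alice (knight) says "At least one of us is a knight" - this is TRUE because Maya, Eve, and Alice are knights.
- Leo (knave) says "Alice is a liar" - this is FALSE (a lie) because Alice is a knight.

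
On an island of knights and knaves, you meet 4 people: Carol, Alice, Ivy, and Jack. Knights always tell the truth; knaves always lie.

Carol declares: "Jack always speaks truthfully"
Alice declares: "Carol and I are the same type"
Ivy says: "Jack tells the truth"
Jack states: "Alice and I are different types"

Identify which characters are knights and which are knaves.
Carol is a knight.
Alice is a knave.
Ivy is a knight.
Jack is a knight.

Verification:
- Carol (knight) says "Jack always speaks truthfully" - this is TRUE because Jack is a knight.
- Alice (knave) says "Carol and I are the same type" - this is FALSE (a lie) because Alice is a knave and Carol is a knight.
- Ivy (knight) says "Jack tells the truth" - this is TRUE because Jack is a knight.
- Jack (knight) says "Alice and I are different types" - this is TRUE because Jack is a knight and Alice is a knave.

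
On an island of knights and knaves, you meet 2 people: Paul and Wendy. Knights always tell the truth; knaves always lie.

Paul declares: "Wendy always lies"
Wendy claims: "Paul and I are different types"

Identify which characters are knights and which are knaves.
Paul is a knave.
Wendy is a knight.

Verification:
- Paul (knave) says "Wendy always lies" - this is FALSE (a lie) because Wendy is a knight.
- Wendy (knight) says "Paul and I are different types" - this is TRUE because Wendy is a knight and Paul is a knave.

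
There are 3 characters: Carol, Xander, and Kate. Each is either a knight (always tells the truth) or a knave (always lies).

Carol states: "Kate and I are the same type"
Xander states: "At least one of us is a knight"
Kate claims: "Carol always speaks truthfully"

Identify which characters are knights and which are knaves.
Carol is a knight.
Xander is a knight.
Kate is a knight.

Verification:
- Carol (knight) says "Kate and I are the same type" - this is TRUE because Carol is a knight and Kate is a knight.
- Xander (knight) says "At least one of us is a knight" - this is TRUE because Carol, Xander, and Kate are knights.
- Kate (knight) says "Carol always speaks truthfully" - this is TRUE because Carol is a knight.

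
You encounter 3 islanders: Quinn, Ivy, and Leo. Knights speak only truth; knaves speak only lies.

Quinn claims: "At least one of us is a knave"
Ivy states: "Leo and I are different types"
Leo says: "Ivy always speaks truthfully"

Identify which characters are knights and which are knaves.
Quinn is a knight.
Ivy is a knave.
Leo is a knave.

Verification:
- Quinn (knight) says "At least one of us is a knave" - this is TRUE because Ivy and Leo are knaves.
- Ivy (knave) says "Leo and I are different types" - this is FALSE (a lie) because Ivy is a knave and Leo is a knave.
- Leo (knave) says "Ivy always speaks truthfully" - this is FALSE (a lie) because Ivy is a knave.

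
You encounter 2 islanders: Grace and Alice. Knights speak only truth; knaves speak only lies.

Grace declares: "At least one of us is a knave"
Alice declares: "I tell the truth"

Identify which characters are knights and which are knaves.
Grace is a knight.
Alice is a knave.

Verification:
- Grace (knight) says "At least one of us is a knave" - this is TRUE because Alice is a knave.
- Alice (knave) says "I tell the truth" - this is FALSE (a lie) because Alice is a knave.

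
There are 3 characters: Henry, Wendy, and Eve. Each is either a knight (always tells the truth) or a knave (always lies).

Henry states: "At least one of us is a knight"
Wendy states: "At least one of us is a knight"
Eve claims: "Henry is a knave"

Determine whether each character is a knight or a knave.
Henry is a knight.
Wendy is a knight.
Eve is a knave.

Verification:
- Henry (knight) says "At least one of us is a knight" - this is TRUE because Henry and Wendy are knights.
- Wendy (knight) says "At least one of us is a knight" - this is TRUE because Henry and Wendy are knights.
- Eve (knave) says "Henry is a knave" - this is FALSE (a lie) because Henry is a knight.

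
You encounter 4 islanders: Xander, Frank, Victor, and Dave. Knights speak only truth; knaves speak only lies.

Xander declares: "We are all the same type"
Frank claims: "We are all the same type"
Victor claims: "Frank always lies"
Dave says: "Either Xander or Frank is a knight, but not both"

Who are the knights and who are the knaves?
Xander is a knave.
Frank is a knave.
Victor is a knight.
Dave is a knave.

Verification:
- Xander (knave) says "We are all the same type" - this is FALSE (a lie) because Victor is a knight and Xander, Frank, and Dave are knaves.
- Frank (knave) says "We are all the same type" - this is FALSE (a lie) because Victor is a knight and Xander, Frank, and Dave are knaves.
- Victor (knight) says "Frank always lies" - this is TRUE because Frank is a knave.
- Dave (knave) says "Either Xander or Frank is a knight, but not both" - this is FALSE (a lie) because Xander is a knave and Frank is a knave.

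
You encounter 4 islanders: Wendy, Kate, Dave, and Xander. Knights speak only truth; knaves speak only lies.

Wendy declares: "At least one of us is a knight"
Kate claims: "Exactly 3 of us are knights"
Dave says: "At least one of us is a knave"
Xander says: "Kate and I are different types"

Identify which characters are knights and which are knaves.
Wendy is a knight.
Kate is a knave.
Dave is a knight.
Xander is a knave.

Verification:
- Wendy (knight) says "At least one of us is a knight" - this is TRUE because Wendy and Dave are knights.
- Kate (knave) says "Exactly 3 of us are knights" - this is FALSE (a lie) because there are 2 knights.
- Dave (knight) says "At least one of us is a knave" - this is TRUE because Kate and Xander are knaves.
- Xander (knave) says "Kate and I are different types" - this is FALSE (a lie) because Xander is a knave and Kate is a knave.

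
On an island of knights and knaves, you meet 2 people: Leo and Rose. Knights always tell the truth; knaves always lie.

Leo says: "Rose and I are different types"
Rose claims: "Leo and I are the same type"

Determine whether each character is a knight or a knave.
Leo is a knight.
Rose is a knave.

Verification:
- Leo (knight) says "Rose and I are different types" - this is TRUE because Leo is a knight and Rose is a knave.
- Rose (knave) says "Leo and I are the same type" - this is FALSE (a lie) because Rose is a knave and Leo is a knight.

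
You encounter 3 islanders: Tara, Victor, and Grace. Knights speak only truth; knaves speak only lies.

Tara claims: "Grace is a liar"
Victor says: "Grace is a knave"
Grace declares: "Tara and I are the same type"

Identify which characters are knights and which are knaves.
Tara is a knight.
Victor is a knight.
Grace is a knave.

Verification:
- Tara (knight) says "Grace is a liar" - this is TRUE because Grace is a knave.
- Victor (knight) says "Grace is a knave" - this is TRUE because Grace is a knave.
- Grace (knave) says "Tara and I are the same type" - this is FALSE (a lie) because Grace is a knave and Tara is a knight.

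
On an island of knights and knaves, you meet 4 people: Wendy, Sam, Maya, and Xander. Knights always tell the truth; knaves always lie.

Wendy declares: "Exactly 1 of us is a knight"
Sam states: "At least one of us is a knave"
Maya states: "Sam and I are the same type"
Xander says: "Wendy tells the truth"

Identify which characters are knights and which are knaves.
Wendy is a knave.
Sam is a knight.
Maya is a knight.
Xander is a knave.

Verification:
- Wendy (knave) says "Exactly 1 of us is a knight" - this is FALSE (a lie) because there are 2 knights.
- Sam (knight) says "At least one of us is a knave" - this is TRUE because Wendy and Xander are knaves.
- Maya (knight) says "Sam and I are the same type" - this is TRUE because Maya is a knight and Sam is a knight.
- Xander (knave) says "Wendy tells the truth" - this is FALSE (a lie) because Wendy is a knave.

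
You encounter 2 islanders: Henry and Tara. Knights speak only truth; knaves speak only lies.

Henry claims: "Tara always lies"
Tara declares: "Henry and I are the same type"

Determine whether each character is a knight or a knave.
Henry is a knight.
Tara is a knave.

Verification:
- Henry (knight) says "Tara always lies" - this is TRUE because Tara is a knave.
- Tara (knave) says "Henry and I are the same type" - this is FALSE (a lie) because Tara is a knave and Henry is a knight.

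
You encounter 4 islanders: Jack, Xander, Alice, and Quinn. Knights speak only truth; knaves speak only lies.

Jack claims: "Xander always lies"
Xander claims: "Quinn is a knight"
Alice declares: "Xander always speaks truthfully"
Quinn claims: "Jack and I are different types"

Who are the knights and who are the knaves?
Jack is a knave.
Xander is a knight.
Alice is a knight.
Quinn is a knight.

Verification:
- Jack (knave) says "Xander always lies" - this is FALSE (a lie) because Xander is a knight.
- Xander (knight) says "Quinn is a knight" - this is TRUE because Quinn is a knight.
- Alice (knight) says "Xander always speaks truthfully" - this is TRUE because Xander is a knight.
- Quinn (knight) says "Jack and I are different types" - this is TRUE because Quinn is a knight and Jack is a knave.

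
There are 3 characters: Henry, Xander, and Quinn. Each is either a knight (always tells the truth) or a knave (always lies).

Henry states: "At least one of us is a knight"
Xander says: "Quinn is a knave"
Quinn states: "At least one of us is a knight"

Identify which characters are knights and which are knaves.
Henry is a knight.
Xander is a knave.
Quinn is a knight.

Verification:
- Henry (knight) says "At least one of us is a knight" - this is TRUE because Henry and Quinn are knights.
- Xander (knave) says "Quinn is a knave" - this is FALSE (a lie) because Quinn is a knight.
- Quinn (knight) says "At least one of us is a knight" - this is TRUE because Henry and Quinn are knights.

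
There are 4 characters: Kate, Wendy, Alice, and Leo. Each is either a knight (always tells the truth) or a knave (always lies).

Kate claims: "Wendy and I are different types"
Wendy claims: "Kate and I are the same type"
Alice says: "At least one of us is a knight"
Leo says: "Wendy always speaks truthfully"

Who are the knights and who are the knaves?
Kate is a knight.
Wendy is a knave.
Alice is a knight.
Leo is a knave.

Verification:
- Kate (knight) says "Wendy and I are different types" - this is TRUE because Kate is a knight and Wendy is a knave.
- Wendy (knave) says "Kate and I are the same type" - this is FALSE (a lie) because Wendy is a knave and Kate is a knight.
- Alice (knight) says "At least one of us is a knight" - this is TRUE because Kate and Alice are knights.
- Leo (knave) says "Wendy always speaks truthfully" - this is FALSE (a lie) because Wendy is a knave.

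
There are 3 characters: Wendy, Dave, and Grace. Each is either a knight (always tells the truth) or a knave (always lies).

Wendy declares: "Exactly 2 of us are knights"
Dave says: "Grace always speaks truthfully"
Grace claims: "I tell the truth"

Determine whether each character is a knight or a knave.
Wendy is a knave.
Dave is a knave.
Grace is a knave.

Verification:
- Wendy (knave) says "Exactly 2 of us are knights" - this is FALSE (a lie) because there are 0 knights.
- Dave (knave) says "Grace always speaks truthfully" - this is FALSE (a lie) because Grace is a knave.
- Grace (knave) says "I tell the truth" - this is FALSE (a lie) because Grace is a knave.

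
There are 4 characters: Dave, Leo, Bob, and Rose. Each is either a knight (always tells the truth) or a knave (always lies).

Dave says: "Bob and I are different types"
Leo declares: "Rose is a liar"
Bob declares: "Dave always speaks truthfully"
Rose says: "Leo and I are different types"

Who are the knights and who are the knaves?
Dave is a knave.
Leo is a knave.
Bob is a knave.
Rose is a knight.

Verification:
- Dave (knave) says "Bob and I are different types" - this is FALSE (a lie) because Dave is a knave and Bob is a knave.
- Leo (knave) says "Rose is a liar" - this is FALSE (a lie) because Rose is a knight.
- Bob (knave) says "Dave always speaks truthfully" - this is FALSE (a lie) because Dave is a knave.
- Rose (knight) says "Leo and I are different types" - this is TRUE because Rose is a knight and Leo is a knave.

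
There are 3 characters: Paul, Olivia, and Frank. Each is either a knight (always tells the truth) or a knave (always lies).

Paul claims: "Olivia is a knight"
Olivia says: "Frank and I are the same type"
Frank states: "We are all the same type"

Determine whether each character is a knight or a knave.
Paul is a knight.
Olivia is a knight.
Frank is a knight.

Verification:
- Paul (knight) says "Olivia is a knight" - this is TRUE because Olivia is a knight.
- Olivia (knight) says "Frank and I are the same type" - this is TRUE because Olivia is a knight and Frank is a knight.
- Frank (knight) says "We are all the same type" - this is TRUE because Paul, Olivia, and Frank are knights.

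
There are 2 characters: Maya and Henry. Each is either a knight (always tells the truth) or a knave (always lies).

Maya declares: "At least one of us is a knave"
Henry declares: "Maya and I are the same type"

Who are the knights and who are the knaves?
Maya is a knight.
Henry is a knave.

Verification:
- Maya (knight) says "At least one of us is a knave" - this is TRUE because Henry is a knave.
- Henry (knave) says "Maya and I are the same type" - this is FALSE (a lie) because Henry is a knave and Maya is a knight.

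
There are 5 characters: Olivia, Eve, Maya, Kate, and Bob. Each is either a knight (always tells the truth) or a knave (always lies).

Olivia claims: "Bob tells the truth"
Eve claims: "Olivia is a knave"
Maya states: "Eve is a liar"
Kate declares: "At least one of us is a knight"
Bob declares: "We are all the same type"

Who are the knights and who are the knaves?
Olivia is a knave.
Eve is a knight.
Maya is a knave.
Kate is a knight.
Bob is a knave.

Verification:
- Olivia (knave) says "Bob tells the truth" - this is FALSE (a lie) because Bob is a knave.
- Eve (knight) says "Olivia is a knave" - this is TRUE because Olivia is a knave.
- Maya (knave) says "Eve is a liar" - this is FALSE (a lie) because Eve is a knight.
- Kate (knight) says "At least one of us is a knight" - this is TRUE because Eve and Kate are knights.
- Bob (knave) says "We are all the same type" - this is FALSE (a lie) because Eve and Kate are knights and Olivia, Maya, and Bob are knaves.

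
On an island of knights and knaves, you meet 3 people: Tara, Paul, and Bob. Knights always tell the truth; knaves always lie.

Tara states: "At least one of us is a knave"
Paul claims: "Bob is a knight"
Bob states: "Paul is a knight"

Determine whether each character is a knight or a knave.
Tara is a knight.
Paul is a knave.
Bob is a knave.

Verification:
- Tara (knight) says "At least one of us is a knave" - this is TRUE because Paul and Bob are knaves.
- Paul (knave) says "Bob is a knight" - this is FALSE (a lie) because Bob is a knave.
- Bob (knave) says "Paul is a knight" - this is FALSE (a lie) because Paul is a knave.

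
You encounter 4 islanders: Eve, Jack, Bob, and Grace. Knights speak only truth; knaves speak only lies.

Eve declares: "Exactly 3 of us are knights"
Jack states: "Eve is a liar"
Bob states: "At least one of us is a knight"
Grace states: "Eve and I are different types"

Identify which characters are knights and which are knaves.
Eve is a knave.
Jack is a knight.
Bob is a knight.
Grace is a knave.

Verification:
- Eve (knave) says "Exactly 3 of us are knights" - this is FALSE (a lie) because there are 2 knights.
- Jack (knight) says "Eve is a liar" - this is TRUE because Eve is a knave.
- Bob (knight) says "At least one of us is a knight" - this is TRUE because Jack and Bob are knights.
- Grace (knave) says "Eve and I are different types" - this is FALSE (a lie) because Grace is a knave and Eve is a knave.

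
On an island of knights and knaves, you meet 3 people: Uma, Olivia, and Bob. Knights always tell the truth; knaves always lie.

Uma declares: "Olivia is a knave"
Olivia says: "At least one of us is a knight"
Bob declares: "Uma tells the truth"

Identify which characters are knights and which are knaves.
Uma is a knave.
Olivia is a knight.
Bob is a knave.

Verification:
- Uma (knave) says "Olivia is a knave" - this is FALSE (a lie) because Olivia is a knight.
- Olivia (knight) says "At least one of us is a knight" - this is TRUE because Olivia is a knight.
- Bob (knave) says "Uma tells the truth" - this is FALSE (a lie) because Uma is a knave.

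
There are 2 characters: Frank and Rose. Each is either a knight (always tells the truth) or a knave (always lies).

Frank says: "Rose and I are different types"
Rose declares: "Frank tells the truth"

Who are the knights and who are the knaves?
Frank is a knave.
Rose is a knave.

Verification:
- Frank (knave) says "Rose and I are different types" - this is FALSE (a lie) because Frank is a knave and Rose is a knave.
- Rose (knave) says "Frank tells the truth" - this is FALSE (a lie) because Frank is a knave.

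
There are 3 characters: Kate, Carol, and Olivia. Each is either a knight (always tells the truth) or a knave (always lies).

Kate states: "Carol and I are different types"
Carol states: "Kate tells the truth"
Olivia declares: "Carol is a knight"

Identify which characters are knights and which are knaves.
Kate is a knave.
Carol is a knave.
Olivia is a knave.

Verification:
- Kate (knave) says "Carol and I are different types" - this is FALSE (a lie) because Kate is a knave and Carol is a knave.
- Carol (knave) says "Kate tells the truth" - this is FALSE (a lie) because Kate is a knave.
- Olivia (knave) says "Carol is a knight" - this is FALSE (a lie) because Carol is a knave.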